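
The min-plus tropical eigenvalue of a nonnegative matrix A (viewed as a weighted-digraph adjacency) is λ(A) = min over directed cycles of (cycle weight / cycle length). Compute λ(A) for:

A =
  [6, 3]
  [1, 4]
λ(A) = 2

Enumerate directed cycles and compute their means (weight / length). Sample:
  cycle 0 → 0: weight = 6, length = 1, mean = 6/1 ≈ 6.000
  cycle 1 → 1: weight = 4, length = 1, mean = 4/1 ≈ 4.000
  cycle 0 → 1 → 0: weight = 4, length = 2, mean = 4/2 ≈ 2.000
  cycle 1 → 0 → 1: weight = 4, length = 2, mean = 4/2 ≈ 2.000
Minimum mean = 2.000, attained e.g. along the cycle 0 → 1 → 0 with weight 4 and length 2. So λ(A) = 4/2 = 2.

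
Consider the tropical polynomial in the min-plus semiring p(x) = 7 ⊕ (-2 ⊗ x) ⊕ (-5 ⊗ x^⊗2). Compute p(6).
p(6) = 4

A tropical monomial a ⊗ x^⊗i evaluates to a + i · x. Evaluating each term at x = 6:
  Term 0 contributes 7 + 0 · 6 = 7
  Term 1 contributes -2 + 1 · 6 = 4
  Term 2 contributes -5 + 2 · 6 = 7
p(6) = ⊕ of these = min[7, 4, 7] = 4.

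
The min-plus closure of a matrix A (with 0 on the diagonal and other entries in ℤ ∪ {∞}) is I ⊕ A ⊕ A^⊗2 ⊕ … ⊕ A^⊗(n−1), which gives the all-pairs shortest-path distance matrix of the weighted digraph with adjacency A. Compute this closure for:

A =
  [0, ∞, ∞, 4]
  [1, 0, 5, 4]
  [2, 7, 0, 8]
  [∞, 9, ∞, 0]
Closure =
  [0, 13, 18, 4]
  [1, 0, 5, 4]
  [2, 7, 0, 6]
  [10, 9, 14, 0]

This is the Floyd-Warshall all-pairs shortest-path computation. For each intermediate vertex k = 0, 1, …, 3, update dist[i][j] ← min(dist[i][j], dist[i][k] + dist[k][j]). The final matrix gives, for each (i, j), the minimum total weight of any directed path from i to j (possibly empty when i = j).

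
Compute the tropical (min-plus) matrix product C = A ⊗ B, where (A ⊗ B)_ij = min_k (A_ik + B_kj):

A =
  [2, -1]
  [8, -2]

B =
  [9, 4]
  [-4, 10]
A ⊗ B =
  [-5, 6]
  [-6, 8]

Apply the min-plus product entry-by-entry:
  C[0][0] = min over k of (A[0][0] + B[0][0] = 2 + 9 = 11, A[0][1] + B[1][0] = -1 + -4 = -5) = -5 (attained at k = 1)
  C[0][1] = min over k of (A[0][0] + B[0][1] = 2 + 4 = 6, A[0][1] + B[1][1] = -1 + 10 = 9) = 6 (attained at k = 0)
  C[1][0] = min over k of (A[1][0] + B[0][0] = 8 + 9 = 17, A[1][1] + B[1][0] = -2 + -4 = -6) = -6 (attained at k = 1)
  C[1][1] = min over k of (A[1][0] + B[0][1] = 8 + 4 = 12, A[1][1] + B[1][1] = -2 + 10 = 8) = 8 (attained at k = 1)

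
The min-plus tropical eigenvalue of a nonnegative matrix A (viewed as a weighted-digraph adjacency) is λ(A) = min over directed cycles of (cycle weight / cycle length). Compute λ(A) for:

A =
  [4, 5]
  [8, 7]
λ(A) = 4

Enumerate directed cycles and compute their means (weight / length). Sample:
  cycle 0 → 0: weight = 4, length = 1, mean = 4/1 ≈ 4.000
  cycle 1 → 1: weight = 7, length = 1, mean = 7/1 ≈ 7.000
  cycle 0 → 1 → 0: weight = 13, length = 2, mean = 13/2 ≈ 6.500
  cycle 1 → 0 → 1: weight = 13, length = 2, mean = 13/2 ≈ 6.500
Minimum mean = 4.000, attained e.g. along the cycle 0 → 0 with weight 4 and length 1. So λ(A) = 4/1 = 4.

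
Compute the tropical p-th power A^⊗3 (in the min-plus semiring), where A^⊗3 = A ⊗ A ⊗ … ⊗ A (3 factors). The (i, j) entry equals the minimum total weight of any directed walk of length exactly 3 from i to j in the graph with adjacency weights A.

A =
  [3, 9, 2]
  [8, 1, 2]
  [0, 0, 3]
A^⊗3 =
  [5, 3, 4]
  [3, 3, 4]
  [2, 2, 3]

Each entry (A^⊗3)_ij equals the minimum over all length-3 walks i = v_0 → v_1 → … → v_3 = j of Σ_t A[v_t][v_{t+1}]. For example, for (i, j) = (0, 2) we minimise over 9 possible intermediate vertex sequences; the minimum is 4, attained along the walk 0 → 2 → 0 → 2.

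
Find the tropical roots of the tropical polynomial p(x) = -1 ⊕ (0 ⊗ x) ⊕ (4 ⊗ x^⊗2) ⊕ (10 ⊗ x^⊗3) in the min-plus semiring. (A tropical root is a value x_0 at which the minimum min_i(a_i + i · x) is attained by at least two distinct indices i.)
Roots: {-6, -4, -1}

Each tropical root is a break point of the lower envelope of the lines y = a_i + i · x (there are 4 lines, with slopes 0, 1, ..., 3). Only the lines that attain the minimum somewhere contribute to roots; other lines are dominated. Here the surviving (envelope) indices are i = 3, i = 2, i = 1, i = 0.
Intersections between consecutive envelope lines give the roots: for adjacent envelope indices i < j the intersection is x = (a_i − a_j) / (j − i). Reading off the sorted break points: {-6, -4, -1}.
Verification: at each break x_0, at least two indices attain the minimum of min_i(a_i + i · x_0).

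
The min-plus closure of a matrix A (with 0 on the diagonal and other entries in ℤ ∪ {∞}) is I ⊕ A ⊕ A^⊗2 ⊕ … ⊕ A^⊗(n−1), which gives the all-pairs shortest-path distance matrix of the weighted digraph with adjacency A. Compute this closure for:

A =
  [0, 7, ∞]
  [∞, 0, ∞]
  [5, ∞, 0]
Closure =
  [0, 7, ∞]
  [∞, 0, ∞]
  [5, 12, 0]

This is the Floyd-Warshall all-pairs shortest-path computation. For each intermediate vertex k = 0, 1, …, 2, update dist[i][j] ← min(dist[i][j], dist[i][k] + dist[k][j]). The final matrix gives, for each (i, j), the minimum total weight of any directed path from i to j (possibly empty when i = j).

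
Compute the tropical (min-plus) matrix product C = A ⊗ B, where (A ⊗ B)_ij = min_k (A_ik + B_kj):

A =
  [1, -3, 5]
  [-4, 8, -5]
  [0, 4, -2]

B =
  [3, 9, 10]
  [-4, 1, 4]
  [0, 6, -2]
A ⊗ B =
  [-7, -2, 1]
  [-5, 1, -7]
  [-2, 4, -4]

Apply the min-plus product entry-by-entry:
  C[0][0] = min over k of (A[0][0] + B[0][0] = 1 + 3 = 4, A[0][1] + B[1][0] = -3 + -4 = -7, A[0][2] + B[2][0] = 5 + 0 = 5) = -7 (attained at k = 1)
  C[0][1] = min over k of (A[0][0] + B[0][1] = 1 + 9 = 10, A[0][1] + B[1][1] = -3 + 1 = -2, A[0][2] + B[2][1] = 5 + 6 = 11) = -2 (attained at k = 1)
  C[0][2] = min over k of (A[0][0] + B[0][2] = 1 + 10 = 11, A[0][1] + B[1][2] = -3 + 4 = 1, A[0][2] + B[2][2] = 5 + -2 = 3) = 1 (attained at k = 1)
  C[1][0] = min over k of (A[1][0] + B[0][0] = -4 + 3 = -1, A[1][1] + B[1][0] = 8 + -4 = 4, A[1][2] + B[2][0] = -5 + 0 = -5) = -5 (attained at k = 2)
  C[1][1] = min over k of (A[1][0] + B[0][1] = -4 + 9 = 5, A[1][1] + B[1][1] = 8 + 1 = 9, A[1][2] + B[2][1] = -5 + 6 = 1) = 1 (attained at k = 2)
  C[1][2] = min over k of (A[1][0] + B[0][2] = -4 + 10 = 6, A[1][1] + B[1][2] = 8 + 4 = 12, A[1][2] + B[2][2] = -5 + -2 = -7) = -7 (attained at k = 2)
  C[2][0] = min over k of (A[2][0] + B[0][0] = 0 + 3 = 3, A[2][1] + B[1][0] = 4 + -4 = 0, A[2][2] + B[2][0] = -2 + 0 = -2) = -2 (attained at k = 2)
  C[2][1] = min over k of (A[2][0] + B[0][1] = 0 + 9 = 9, A[2][1] + B[1][1] = 4 + 1 = 5, A[2][2] + B[2][1] = -2 + 6 = 4) = 4 (attained at k = 2)
  C[2][2] = min over k of (A[2][0] + B[0][2] = 0 + 10 = 10, A[2][1] + B[1][2] = 4 + 4 = 8, A[2][2] + B[2][2] = -2 + -2 = -4) = -4 (attained at k = 2)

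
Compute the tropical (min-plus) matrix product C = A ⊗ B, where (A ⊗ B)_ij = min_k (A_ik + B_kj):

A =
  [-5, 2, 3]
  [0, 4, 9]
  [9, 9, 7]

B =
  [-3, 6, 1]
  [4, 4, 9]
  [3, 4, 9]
A ⊗ B =
  [-8, 1, -4]
  [-3, 6, 1]
  [6, 11, 10]

Apply the min-plus product entry-by-entry:
  C[0][0] = min over k of (A[0][0] + B[0][0] = -5 + -3 = -8, A[0][1] + B[1][0] = 2 + 4 = 6, A[0][2] + B[2][0] = 3 + 3 = 6) = -8 (attained at k = 0)
  C[0][1] = min over k of (A[0][0] + B[0][1] = -5 + 6 = 1, A[0][1] + B[1][1] = 2 + 4 = 6, A[0][2] + B[2][1] = 3 + 4 = 7) = 1 (attained at k = 0)
  C[0][2] = min over k of (A[0][0] + B[0][2] = -5 + 1 = -4, A[0][1] + B[1][2] = 2 + 9 = 11, A[0][2] + B[2][2] = 3 + 9 = 12) = -4 (attained at k = 0)
  C[1][0] = min over k of (A[1][0] + B[0][0] = 0 + -3 = -3, A[1][1] + B[1][0] = 4 + 4 = 8, A[1][2] + B[2][0] = 9 + 3 = 12) = -3 (attained at k = 0)
  C[1][1] = min over k of (A[1][0] + B[0][1] = 0 + 6 = 6, A[1][1] + B[1][1] = 4 + 4 = 8, A[1][2] + B[2][1] = 9 + 4 = 13) = 6 (attained at k = 0)
  C[1][2] = min over k of (A[1][0] + B[0][2] = 0 + 1 = 1, A[1][1] + B[1][2] = 4 + 9 = 13, A[1][2] + B[2][2] = 9 + 9 = 18) = 1 (attained at k = 0)
  C[2][0] = min over k of (A[2][0] + B[0][0] = 9 + -3 = 6, A[2][1] + B[1][0] = 9 + 4 = 13, A[2][2] + B[2][0] = 7 + 3 = 10) = 6 (attained at k = 0)
  C[2][1] = min over k of (A[2][0] + B[0][1] = 9 + 6 = 15, A[2][1] + B[1][1] = 9 + 4 = 13, A[2][2] + B[2][1] = 7 + 4 = 11) = 11 (attained at k = 2)
  C[2][2] = min over k of (A[2][0] + B[0][2] = 9 + 1 = 10, A[2][1] + B[1][2] = 9 + 9 = 18, A[2][2] + B[2][2] = 7 + 9 = 16) = 10 (attained at k = 0)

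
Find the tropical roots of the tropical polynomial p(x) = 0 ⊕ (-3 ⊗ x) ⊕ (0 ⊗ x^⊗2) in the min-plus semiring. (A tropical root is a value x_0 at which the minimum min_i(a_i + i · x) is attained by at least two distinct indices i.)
Roots: {-3, 3}

Each tropical root is a break point of the lower envelope of the lines y = a_i + i · x (there are 3 lines, with slopes 0, 1, ..., 2). Only the lines that attain the minimum somewhere contribute to roots; other lines are dominated. Here the surviving (envelope) indices are i = 2, i = 1, i = 0.
Intersections between consecutive envelope lines give the roots: for adjacent envelope indices i < j the intersection is x = (a_i − a_j) / (j − i). Reading off the sorted break points: {-3, 3}.
Verification: at each break x_0, at least two indices attain the minimum of min_i(a_i + i · x_0).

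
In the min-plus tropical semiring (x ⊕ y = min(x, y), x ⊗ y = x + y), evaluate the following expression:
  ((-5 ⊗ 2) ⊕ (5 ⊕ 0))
((-5 ⊗ 2) ⊕ (5 ⊕ 0)) = -3

Expand innermost to outermost. Recall ⊕ takes the minimum of its arguments and ⊗ takes their sum. Working out the expression ((-5 ⊗ 2) ⊕ (5 ⊕ 0)) gives -3.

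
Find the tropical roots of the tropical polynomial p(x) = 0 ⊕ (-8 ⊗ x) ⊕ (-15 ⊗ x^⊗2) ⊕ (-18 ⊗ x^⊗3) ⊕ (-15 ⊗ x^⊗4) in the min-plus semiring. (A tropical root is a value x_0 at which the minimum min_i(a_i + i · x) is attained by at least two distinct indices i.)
Roots: {-3, 3, 7, 8}

Each tropical root is a break point of the lower envelope of the lines y = a_i + i · x (there are 5 lines, with slopes 0, 1, ..., 4). Only the lines that attain the minimum somewhere contribute to roots; other lines are dominated. Here the surviving (envelope) indices are i = 4, i = 3, i = 2, i = 1, i = 0.
Intersections between consecutive envelope lines give the roots: for adjacent envelope indices i < j the intersection is x = (a_i − a_j) / (j − i). Reading off the sorted break points: {-3, 3, 7, 8}.
Verification: at each break x_0, at least two indices attain the minimum of min_i(a_i + i · x_0).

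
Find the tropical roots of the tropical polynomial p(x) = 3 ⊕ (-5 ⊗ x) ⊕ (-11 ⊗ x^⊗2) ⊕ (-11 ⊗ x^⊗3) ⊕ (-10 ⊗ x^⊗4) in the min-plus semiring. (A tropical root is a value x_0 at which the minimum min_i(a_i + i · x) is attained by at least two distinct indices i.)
Roots: {-1, 0, 6, 8}

Each tropical root is a break point of the lower envelope of the lines y = a_i + i · x (there are 5 lines, with slopes 0, 1, ..., 4). Only the lines that attain the minimum somewhere contribute to roots; other lines are dominated. Here the surviving (envelope) indices are i = 4, i = 3, i = 2, i = 1, i = 0.
Intersections between consecutive envelope lines give the roots: for adjacent envelope indices i < j the intersection is x = (a_i − a_j) / (j − i). Reading off the sorted break points: {-1, 0, 6, 8}.
Verification: at each break x_0, at least two indices attain the minimum of min_i(a_i + i · x_0).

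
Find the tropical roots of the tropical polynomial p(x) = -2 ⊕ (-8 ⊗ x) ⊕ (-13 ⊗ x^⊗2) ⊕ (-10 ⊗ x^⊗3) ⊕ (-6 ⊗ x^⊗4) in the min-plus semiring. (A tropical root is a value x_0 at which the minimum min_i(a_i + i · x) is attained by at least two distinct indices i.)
Roots: {-4, -3, 5, 6}

Each tropical root is a break point of the lower envelope of the lines y = a_i + i · x (there are 5 lines, with slopes 0, 1, ..., 4). Only the lines that attain the minimum somewhere contribute to roots; other lines are dominated. Here the surviving (envelope) indices are i = 4, i = 3, i = 2, i = 1, i = 0.
Intersections between consecutive envelope lines give the roots: for adjacent envelope indices i < j the intersection is x = (a_i − a_j) / (j − i). Reading off the sorted break points: {-4, -3, 5, 6}.
Verification: at each break x_0, at least two indices attain the minimum of min_i(a_i + i · x_0).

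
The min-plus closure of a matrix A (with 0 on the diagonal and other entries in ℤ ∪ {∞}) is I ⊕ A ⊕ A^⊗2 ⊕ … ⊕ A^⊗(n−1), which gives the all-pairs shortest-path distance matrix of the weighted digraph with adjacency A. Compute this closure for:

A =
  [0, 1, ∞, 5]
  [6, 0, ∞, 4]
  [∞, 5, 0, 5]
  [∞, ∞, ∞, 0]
Closure =
  [0, 1, ∞, 5]
  [6, 0, ∞, 4]
  [11, 5, 0, 5]
  [∞, ∞, ∞, 0]

This is the Floyd-Warshall all-pairs shortest-path computation. For each intermediate vertex k = 0, 1, …, 3, update dist[i][j] ← min(dist[i][j], dist[i][k] + dist[k][j]). The final matrix gives, for each (i, j), the minimum total weight of any directed path from i to j (possibly empty when i = j).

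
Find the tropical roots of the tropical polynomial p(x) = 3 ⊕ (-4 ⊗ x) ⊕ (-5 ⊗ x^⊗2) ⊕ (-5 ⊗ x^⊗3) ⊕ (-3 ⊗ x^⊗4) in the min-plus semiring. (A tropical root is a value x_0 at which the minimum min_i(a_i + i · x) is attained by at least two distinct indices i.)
Roots: {-2, 0, 1, 7}

Each tropical root is a break point of the lower envelope of the lines y = a_i + i · x (there are 5 lines, with slopes 0, 1, ..., 4). Only the lines that attain the minimum somewhere contribute to roots; other lines are dominated. Here the surviving (envelope) indices are i = 4, i = 3, i = 2, i = 1, i = 0.
Intersections between consecutive envelope lines give the roots: for adjacent envelope indices i < j the intersection is x = (a_i − a_j) / (j − i). Reading off the sorted break points: {-2, 0, 1, 7}.
Verification: at each break x_0, at least two indices attain the minimum of min_i(a_i + i · x_0).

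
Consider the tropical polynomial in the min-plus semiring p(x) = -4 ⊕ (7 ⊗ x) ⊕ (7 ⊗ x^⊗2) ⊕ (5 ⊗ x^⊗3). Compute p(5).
p(5) = -4

A tropical monomial a ⊗ x^⊗i evaluates to a + i · x. Evaluating each term at x = 5:
  Term 0 contributes -4 + 0 · 5 = -4
  Term 1 contributes 7 + 1 · 5 = 12
  Term 2 contributes 7 + 2 · 5 = 17
  Term 3 contributes 5 + 3 · 5 = 20
p(5) = ⊕ of these = min[-4, 12, 17, 20] = -4.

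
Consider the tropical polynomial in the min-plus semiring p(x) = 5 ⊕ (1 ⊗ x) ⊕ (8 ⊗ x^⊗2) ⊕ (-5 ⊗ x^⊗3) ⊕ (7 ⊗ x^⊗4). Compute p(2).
p(2) = 1

A tropical monomial a ⊗ x^⊗i evaluates to a + i · x. Evaluating each term at x = 2:
  Term 0 contributes 5 + 0 · 2 = 5
  Term 1 contributes 1 + 1 · 2 = 3
  Term 2 contributes 8 + 2 · 2 = 12
  Term 3 contributes -5 + 3 · 2 = 1
  Term 4 contributes 7 + 4 · 2 = 15
p(2) = ⊕ of these = min[5, 3, 12, 1, 15] = 1.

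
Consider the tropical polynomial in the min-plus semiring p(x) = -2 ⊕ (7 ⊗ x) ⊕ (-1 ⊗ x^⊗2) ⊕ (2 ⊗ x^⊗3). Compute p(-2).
p(-2) = -5

A tropical monomial a ⊗ x^⊗i evaluates to a + i · x. Evaluating each term at x = -2:
  Term 0 contributes -2 + 0 · -2 = -2
  Term 1 contributes 7 + 1 · -2 = 5
  Term 2 contributes -1 + 2 · -2 = -5
  Term 3 contributes 2 + 3 · -2 = -4
p(-2) = ⊕ of these = min[-2, 5, -5, -4] = -5.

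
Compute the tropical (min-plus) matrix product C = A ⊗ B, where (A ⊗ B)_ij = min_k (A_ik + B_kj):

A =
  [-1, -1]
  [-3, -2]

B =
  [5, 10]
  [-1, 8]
A ⊗ B =
  [-2, 7]
  [-3, 6]

Apply the min-plus product entry-by-entry:
  C[0][0] = min over k of (A[0][0] + B[0][0] = -1 + 5 = 4, A[0][1] + B[1][0] = -1 + -1 = -2) = -2 (attained at k = 1)
  C[0][1] = min over k of (A[0][0] + B[0][1] = -1 + 10 = 9, A[0][1] + B[1][1] = -1 + 8 = 7) = 7 (attained at k = 1)
  C[1][0] = min over k of (A[1][0] + B[0][0] = -3 + 5 = 2, A[1][1] + B[1][0] = -2 + -1 = -3) = -3 (attained at k = 1)
  C[1][1] = min over k of (A[1][0] + B[0][1] = -3 + 10 = 7, A[1][1] + B[1][1] = -2 + 8 = 6) = 6 (attained at k = 1)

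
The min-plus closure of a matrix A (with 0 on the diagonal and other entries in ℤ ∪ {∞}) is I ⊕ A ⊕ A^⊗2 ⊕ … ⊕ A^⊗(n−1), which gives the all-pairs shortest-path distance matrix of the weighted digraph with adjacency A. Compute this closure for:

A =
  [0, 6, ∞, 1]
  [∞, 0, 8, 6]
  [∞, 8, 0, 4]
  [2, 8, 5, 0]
Closure =
  [0, 6, 6, 1]
  [8, 0, 8, 6]
  [6, 8, 0, 4]
  [2, 8, 5, 0]

This is the Floyd-Warshall all-pairs shortest-path computation. For each intermediate vertex k = 0, 1, …, 3, update dist[i][j] ← min(dist[i][j], dist[i][k] + dist[k][j]). The final matrix gives, for each (i, j), the minimum total weight of any directed path from i to j (possibly empty when i = j).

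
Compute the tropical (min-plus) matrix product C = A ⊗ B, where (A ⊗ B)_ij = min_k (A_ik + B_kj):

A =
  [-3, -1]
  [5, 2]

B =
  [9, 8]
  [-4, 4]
A ⊗ B =
  [-5, 3]
  [-2, 6]

Apply the min-plus product entry-by-entry:
  C[0][0] = min over k of (A[0][0] + B[0][0] = -3 + 9 = 6, A[0][1] + B[1][0] = -1 + -4 = -5) = -5 (attained at k = 1)
  C[0][1] = min over k of (A[0][0] + B[0][1] = -3 + 8 = 5, A[0][1] + B[1][1] = -1 + 4 = 3) = 3 (attained at k = 1)
  C[1][0] = min over k of (A[1][0] + B[0][0] = 5 + 9 = 14, A[1][1] + B[1][0] = 2 + -4 = -2) = -2 (attained at k = 1)
  C[1][1] = min over k of (A[1][0] + B[0][1] = 5 + 8 = 13, A[1][1] + B[1][1] = 2 + 4 = 6) = 6 (attained at k = 1)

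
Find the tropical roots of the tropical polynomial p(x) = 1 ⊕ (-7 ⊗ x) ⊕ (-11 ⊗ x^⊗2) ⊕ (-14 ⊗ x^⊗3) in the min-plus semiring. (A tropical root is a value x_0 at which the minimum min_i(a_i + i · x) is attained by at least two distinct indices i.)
Roots: {3, 4, 8}

Each tropical root is a break point of the lower envelope of the lines y = a_i + i · x (there are 4 lines, with slopes 0, 1, ..., 3). Only the lines that attain the minimum somewhere contribute to roots; other lines are dominated. Here the surviving (envelope) indices are i = 3, i = 2, i = 1, i = 0.
Intersections between consecutive envelope lines give the roots: for adjacent envelope indices i < j the intersection is x = (a_i − a_j) / (j − i). Reading off the sorted break points: {3, 4, 8}.
Verification: at each break x_0, at least two indices attain the minimum of min_i(a_i + i · x_0).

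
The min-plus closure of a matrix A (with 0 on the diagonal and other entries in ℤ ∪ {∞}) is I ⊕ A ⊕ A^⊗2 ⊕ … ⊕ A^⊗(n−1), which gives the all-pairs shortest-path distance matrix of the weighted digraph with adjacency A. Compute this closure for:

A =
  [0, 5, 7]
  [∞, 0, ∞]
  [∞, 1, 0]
Closure =
  [0, 5, 7]
  [∞, 0, ∞]
  [∞, 1, 0]

This is the Floyd-Warshall all-pairs shortest-path computation. For each intermediate vertex k = 0, 1, …, 2, update dist[i][j] ← min(dist[i][j], dist[i][k] + dist[k][j]). The final matrix gives, for each (i, j), the minimum total weight of any directed path from i to j (possibly empty when i = j).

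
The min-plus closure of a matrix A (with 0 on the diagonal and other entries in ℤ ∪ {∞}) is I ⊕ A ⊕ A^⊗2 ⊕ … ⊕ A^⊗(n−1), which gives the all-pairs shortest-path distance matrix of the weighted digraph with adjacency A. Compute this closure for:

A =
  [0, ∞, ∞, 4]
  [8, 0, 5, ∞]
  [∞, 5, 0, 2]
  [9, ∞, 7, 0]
Closure =
  [0, 16, 11, 4]
  [8, 0, 5, 7]
  [11, 5, 0, 2]
  [9, 12, 7, 0]

This is the Floyd-Warshall all-pairs shortest-path computation. For each intermediate vertex k = 0, 1, …, 3, update dist[i][j] ← min(dist[i][j], dist[i][k] + dist[k][j]). The final matrix gives, for each (i, j), the minimum total weight of any directed path from i to j (possibly empty when i = j).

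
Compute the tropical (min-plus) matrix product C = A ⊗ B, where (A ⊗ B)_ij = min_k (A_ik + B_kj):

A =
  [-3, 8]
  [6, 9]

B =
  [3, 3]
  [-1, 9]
A ⊗ B =
  [0, 0]
  [8, 9]

Apply the min-plus product entry-by-entry:
  C[0][0] = min over k of (A[0][0] + B[0][0] = -3 + 3 = 0, A[0][1] + B[1][0] = 8 + -1 = 7) = 0 (attained at k = 0)
  C[0][1] = min over k of (A[0][0] + B[0][1] = -3 + 3 = 0, A[0][1] + B[1][1] = 8 + 9 = 17) = 0 (attained at k = 0)
  C[1][0] = min over k of (A[1][0] + B[0][0] = 6 + 3 = 9, A[1][1] + B[1][0] = 9 + -1 = 8) = 8 (attained at k = 1)
  C[1][1] = min over k of (A[1][0] + B[0][1] = 6 + 3 = 9, A[1][1] + B[1][1] = 9 + 9 = 18) = 9 (attained at k = 0)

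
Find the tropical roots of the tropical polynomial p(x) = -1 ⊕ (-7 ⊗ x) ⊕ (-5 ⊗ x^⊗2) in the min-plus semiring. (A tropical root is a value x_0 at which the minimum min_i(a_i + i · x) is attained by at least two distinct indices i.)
Roots: {-2, 6}

Each tropical root is a break point of the lower envelope of the lines y = a_i + i · x (there are 3 lines, with slopes 0, 1, ..., 2). Only the lines that attain the minimum somewhere contribute to roots; other lines are dominated. Here the surviving (envelope) indices are i = 2, i = 1, i = 0.
Intersections between consecutive envelope lines give the roots: for adjacent envelope indices i < j the intersection is x = (a_i − a_j) / (j − i). Reading off the sorted break points: {-2, 6}.
Verification: at each break x_0, at least two indices attain the minimum of min_i(a_i + i · x_0).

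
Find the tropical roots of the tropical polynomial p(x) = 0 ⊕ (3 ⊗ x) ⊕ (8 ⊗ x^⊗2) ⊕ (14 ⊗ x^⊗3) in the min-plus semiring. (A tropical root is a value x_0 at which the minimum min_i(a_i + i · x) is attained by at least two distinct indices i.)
Roots: {-6, -5, -3}

Each tropical root is a break point of the lower envelope of the lines y = a_i + i · x (there are 4 lines, with slopes 0, 1, ..., 3). Only the lines that attain the minimum somewhere contribute to roots; other lines are dominated. Here the surviving (envelope) indices are i = 3, i = 2, i = 1, i = 0.
Intersections between consecutive envelope lines give the roots: for adjacent envelope indices i < j the intersection is x = (a_i − a_j) / (j − i). Reading off the sorted break points: {-6, -5, -3}.
Verification: at each break x_0, at least two indices attain the minimum of min_i(a_i + i · x_0).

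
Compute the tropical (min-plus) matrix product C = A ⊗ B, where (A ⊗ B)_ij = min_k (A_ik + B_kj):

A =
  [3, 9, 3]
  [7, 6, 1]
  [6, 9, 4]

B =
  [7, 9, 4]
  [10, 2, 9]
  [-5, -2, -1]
A ⊗ B =
  [-2, 1, 2]
  [-4, -1, 0]
  [-1, 2, 3]

Apply the min-plus product entry-by-entry:
  C[0][0] = min over k of (A[0][0] + B[0][0] = 3 + 7 = 10, A[0][1] + B[1][0] = 9 + 10 = 19, A[0][2] + B[2][0] = 3 + -5 = -2) = -2 (attained at k = 2)
  C[0][1] = min over k of (A[0][0] + B[0][1] = 3 + 9 = 12, A[0][1] + B[1][1] = 9 + 2 = 11, A[0][2] + B[2][1] = 3 + -2 = 1) = 1 (attained at k = 2)
  C[0][2] = min over k of (A[0][0] + B[0][2] = 3 + 4 = 7, A[0][1] + B[1][2] = 9 + 9 = 18, A[0][2] + B[2][2] = 3 + -1 = 2) = 2 (attained at k = 2)
  C[1][0] = min over k of (A[1][0] + B[0][0] = 7 + 7 = 14, A[1][1] + B[1][0] = 6 + 10 = 16, A[1][2] + B[2][0] = 1 + -5 = -4) = -4 (attained at k = 2)
  C[1][1] = min over k of (A[1][0] + B[0][1] = 7 + 9 = 16, A[1][1] + B[1][1] = 6 + 2 = 8, A[1][2] + B[2][1] = 1 + -2 = -1) = -1 (attained at k = 2)
  C[1][2] = min over k of (A[1][0] + B[0][2] = 7 + 4 = 11, A[1][1] + B[1][2] = 6 + 9 = 15, A[1][2] + B[2][2] = 1 + -1 = 0) = 0 (attained at k = 2)
  C[2][0] = min over k of (A[2][0] + B[0][0] = 6 + 7 = 13, A[2][1] + B[1][0] = 9 + 10 = 19, A[2][2] + B[2][0] = 4 + -5 = -1) = -1 (attained at k = 2)
  C[2][1] = min over k of (A[2][0] + B[0][1] = 6 + 9 = 15, A[2][1] + B[1][1] = 9 + 2 = 11, A[2][2] + B[2][1] = 4 + -2 = 2) = 2 (attained at k = 2)
  C[2][2] = min over k of (A[2][0] + B[0][2] = 6 + 4 = 10, A[2][1] + B[1][2] = 9 + 9 = 18, A[2][2] + B[2][2] = 4 + -1 = 3) = 3 (attained at k = 2)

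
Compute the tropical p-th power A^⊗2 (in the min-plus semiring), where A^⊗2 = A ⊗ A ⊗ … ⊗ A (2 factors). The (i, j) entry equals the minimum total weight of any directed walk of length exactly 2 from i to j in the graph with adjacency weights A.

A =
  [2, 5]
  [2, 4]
A^⊗2 =
  [4, 7]
  [4, 7]

Each entry (A^⊗2)_ij equals the minimum over all length-2 walks i = v_0 → v_1 → … → v_2 = j of Σ_t A[v_t][v_{t+1}]. For example, for (i, j) = (0, 1) we minimise over 2 possible intermediate vertex sequences; the minimum is 7, attained along the walk 0 → 0 → 1.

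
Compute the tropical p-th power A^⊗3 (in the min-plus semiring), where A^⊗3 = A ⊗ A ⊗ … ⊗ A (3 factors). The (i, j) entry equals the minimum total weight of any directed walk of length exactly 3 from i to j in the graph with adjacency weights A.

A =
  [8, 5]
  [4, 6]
A^⊗3 =
  [15, 14]
  [13, 15]

Each entry (A^⊗3)_ij equals the minimum over all length-3 walks i = v_0 → v_1 → … → v_3 = j of Σ_t A[v_t][v_{t+1}]. For example, for (i, j) = (0, 1) we minimise over 4 possible intermediate vertex sequences; the minimum is 14, attained along the walk 0 → 1 → 0 → 1.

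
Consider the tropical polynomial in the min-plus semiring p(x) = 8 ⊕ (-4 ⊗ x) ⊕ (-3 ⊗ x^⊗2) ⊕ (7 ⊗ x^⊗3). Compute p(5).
p(5) = 1

A tropical monomial a ⊗ x^⊗i evaluates to a + i · x. Evaluating each term at x = 5:
  Term 0 contributes 8 + 0 · 5 = 8
  Term 1 contributes -4 + 1 · 5 = 1
  Term 2 contributes -3 + 2 · 5 = 7
  Term 3 contributes 7 + 3 · 5 = 22
p(5) = ⊕ of these = min[8, 1, 7, 22] = 1.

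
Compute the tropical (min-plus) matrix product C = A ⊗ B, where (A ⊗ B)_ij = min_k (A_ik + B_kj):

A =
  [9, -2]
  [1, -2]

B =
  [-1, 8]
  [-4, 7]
A ⊗ B =
  [-6, 5]
  [-6, 5]

Apply the min-plus product entry-by-entry:
  C[0][0] = min over k of (A[0][0] + B[0][0] = 9 + -1 = 8, A[0][1] + B[1][0] = -2 + -4 = -6) = -6 (attained at k = 1)
  C[0][1] = min over k of (A[0][0] + B[0][1] = 9 + 8 = 17, A[0][1] + B[1][1] = -2 + 7 = 5) = 5 (attained at k = 1)
  C[1][0] = min over k of (A[1][0] + B[0][0] = 1 + -1 = 0, A[1][1] + B[1][0] = -2 + -4 = -6) = -6 (attained at k = 1)
  C[1][1] = min over k of (A[1][0] + B[0][1] = 1 + 8 = 9, A[1][1] + B[1][1] = -2 + 7 = 5) = 5 (attained at k = 1)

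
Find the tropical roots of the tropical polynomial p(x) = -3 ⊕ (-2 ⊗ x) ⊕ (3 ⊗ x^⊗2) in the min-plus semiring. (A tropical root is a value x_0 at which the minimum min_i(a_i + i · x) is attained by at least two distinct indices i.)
Roots: {-5, -1}

Each tropical root is a break point of the lower envelope of the lines y = a_i + i · x (there are 3 lines, with slopes 0, 1, ..., 2). Only the lines that attain the minimum somewhere contribute to roots; other lines are dominated. Here the surviving (envelope) indices are i = 2, i = 1, i = 0.
Intersections between consecutive envelope lines give the roots: for adjacent envelope indices i < j the intersection is x = (a_i − a_j) / (j − i). Reading off the sorted break points: {-5, -1}.
Verification: at each break x_0, at least two indices attain the minimum of min_i(a_i + i · x_0).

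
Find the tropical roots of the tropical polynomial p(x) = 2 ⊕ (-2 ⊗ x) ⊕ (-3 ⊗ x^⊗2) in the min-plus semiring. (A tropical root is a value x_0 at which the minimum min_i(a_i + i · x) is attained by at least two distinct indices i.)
Roots: {1, 4}

Each tropical root is a break point of the lower envelope of the lines y = a_i + i · x (there are 3 lines, with slopes 0, 1, ..., 2). Only the lines that attain the minimum somewhere contribute to roots; other lines are dominated. Here the surviving (envelope) indices are i = 2, i = 1, i = 0.
Intersections between consecutive envelope lines give the roots: for adjacent envelope indices i < j the intersection is x = (a_i − a_j) / (j − i). Reading off the sorted break points: {1, 4}.
Verification: at each break x_0, at least two indices attain the minimum of min_i(a_i + i · x_0).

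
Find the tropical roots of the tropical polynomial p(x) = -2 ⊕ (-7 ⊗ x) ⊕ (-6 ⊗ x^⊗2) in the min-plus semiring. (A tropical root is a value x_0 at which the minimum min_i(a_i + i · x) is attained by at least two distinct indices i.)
Roots: {-1, 5}

Each tropical root is a break point of the lower envelope of the lines y = a_i + i · x (there are 3 lines, with slopes 0, 1, ..., 2). Only the lines that attain the minimum somewhere contribute to roots; other lines are dominated. Here the surviving (envelope) indices are i = 2, i = 1, i = 0.
Intersections between consecutive envelope lines give the roots: for adjacent envelope indices i < j the intersection is x = (a_i − a_j) / (j − i). Reading off the sorted break points: {-1, 5}.
Verification: at each break x_0, at least two indices attain the minimum of min_i(a_i + i · x_0).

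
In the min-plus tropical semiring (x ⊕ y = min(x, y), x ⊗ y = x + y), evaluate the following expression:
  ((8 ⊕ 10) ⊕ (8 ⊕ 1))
((8 ⊕ 10) ⊕ (8 ⊕ 1)) = 1

Expand innermost to outermost. Recall ⊕ takes the minimum of its arguments and ⊗ takes their sum. Working out the expression ((8 ⊕ 10) ⊕ (8 ⊕ 1)) gives 1.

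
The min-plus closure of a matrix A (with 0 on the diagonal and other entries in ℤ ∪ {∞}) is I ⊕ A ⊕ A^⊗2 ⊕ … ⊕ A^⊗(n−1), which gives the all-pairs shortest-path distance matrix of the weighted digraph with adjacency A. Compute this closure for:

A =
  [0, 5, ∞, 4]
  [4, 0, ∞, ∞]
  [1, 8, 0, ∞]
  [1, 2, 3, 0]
Closure =
  [0, 5, 7, 4]
  [4, 0, 11, 8]
  [1, 6, 0, 5]
  [1, 2, 3, 0]

This is the Floyd-Warshall all-pairs shortest-path computation. For each intermediate vertex k = 0, 1, …, 3, update dist[i][j] ← min(dist[i][j], dist[i][k] + dist[k][j]). The final matrix gives, for each (i, j), the minimum total weight of any directed path from i to j (possibly empty when i = j).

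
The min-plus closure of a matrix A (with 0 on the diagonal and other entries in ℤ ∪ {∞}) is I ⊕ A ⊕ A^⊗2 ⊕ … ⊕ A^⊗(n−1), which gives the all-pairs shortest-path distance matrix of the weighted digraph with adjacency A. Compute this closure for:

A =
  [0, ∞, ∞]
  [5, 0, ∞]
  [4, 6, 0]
Closure =
  [0, ∞, ∞]
  [5, 0, ∞]
  [4, 6, 0]

This is the Floyd-Warshall all-pairs shortest-path computation. For each intermediate vertex k = 0, 1, …, 2, update dist[i][j] ← min(dist[i][j], dist[i][k] + dist[k][j]). The final matrix gives, for each (i, j), the minimum total weight of any directed path from i to j (possibly empty when i = j).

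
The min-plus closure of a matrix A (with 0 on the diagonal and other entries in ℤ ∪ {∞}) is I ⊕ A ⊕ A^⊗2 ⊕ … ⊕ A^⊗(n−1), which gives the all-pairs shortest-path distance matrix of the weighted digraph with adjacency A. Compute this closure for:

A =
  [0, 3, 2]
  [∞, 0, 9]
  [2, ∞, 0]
Closure =
  [0, 3, 2]
  [11, 0, 9]
  [2, 5, 0]

This is the Floyd-Warshall all-pairs shortest-path computation. For each intermediate vertex k = 0, 1, …, 2, update dist[i][j] ← min(dist[i][j], dist[i][k] + dist[k][j]). The final matrix gives, for each (i, j), the minimum total weight of any directed path from i to j (possibly empty when i = j).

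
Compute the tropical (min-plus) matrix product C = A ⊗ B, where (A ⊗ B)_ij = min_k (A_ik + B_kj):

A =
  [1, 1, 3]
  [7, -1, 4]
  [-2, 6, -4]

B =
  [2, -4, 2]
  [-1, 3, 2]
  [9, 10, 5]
A ⊗ B =
  [0, -3, 3]
  [-2, 2, 1]
  [0, -6, 0]

Apply the min-plus product entry-by-entry:
  C[0][0] = min over k of (A[0][0] + B[0][0] = 1 + 2 = 3, A[0][1] + B[1][0] = 1 + -1 = 0, A[0][2] + B[2][0] = 3 + 9 = 12) = 0 (attained at k = 1)
  C[0][1] = min over k of (A[0][0] + B[0][1] = 1 + -4 = -3, A[0][1] + B[1][1] = 1 + 3 = 4, A[0][2] + B[2][1] = 3 + 10 = 13) = -3 (attained at k = 0)
  C[0][2] = min over k of (A[0][0] + B[0][2] = 1 + 2 = 3, A[0][1] + B[1][2] = 1 + 2 = 3, A[0][2] + B[2][2] = 3 + 5 = 8) = 3 (attained at k = 0)
  C[1][0] = min over k of (A[1][0] + B[0][0] = 7 + 2 = 9, A[1][1] + B[1][0] = -1 + -1 = -2, A[1][2] + B[2][0] = 4 + 9 = 13) = -2 (attained at k = 1)
  C[1][1] = min over k of (A[1][0] + B[0][1] = 7 + -4 = 3, A[1][1] + B[1][1] = -1 + 3 = 2, A[1][2] + B[2][1] = 4 + 10 = 14) = 2 (attained at k = 1)
  C[1][2] = min over k of (A[1][0] + B[0][2] = 7 + 2 = 9, A[1][1] + B[1][2] = -1 + 2 = 1, A[1][2] + B[2][2] = 4 + 5 = 9) = 1 (attained at k = 1)
  C[2][0] = min over k of (A[2][0] + B[0][0] = -2 + 2 = 0, A[2][1] + B[1][0] = 6 + -1 = 5, A[2][2] + B[2][0] = -4 + 9 = 5) = 0 (attained at k = 0)
  C[2][1] = min over k of (A[2][0] + B[0][1] = -2 + -4 = -6, A[2][1] + B[1][1] = 6 + 3 = 9, A[2][2] + B[2][1] = -4 + 10 = 6) = -6 (attained at k = 0)
  C[2][2] = min over k of (A[2][0] + B[0][2] = -2 + 2 = 0, A[2][1] + B[1][2] = 6 + 2 = 8, A[2][2] + B[2][2] = -4 + 5 = 1) = 0 (attained at k = 0)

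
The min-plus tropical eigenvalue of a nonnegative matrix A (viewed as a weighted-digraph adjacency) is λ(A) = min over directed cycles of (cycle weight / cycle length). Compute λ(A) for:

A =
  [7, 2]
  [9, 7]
λ(A) = 11/2

Enumerate directed cycles and compute their means (weight / length). Sample:
  cycle 0 → 0: weight = 7, length = 1, mean = 7/1 ≈ 7.000
  cycle 1 → 1: weight = 7, length = 1, mean = 7/1 ≈ 7.000
  cycle 0 → 1 → 0: weight = 11, length = 2, mean = 11/2 ≈ 5.500
  cycle 1 → 0 → 1: weight = 11, length = 2, mean = 11/2 ≈ 5.500
Minimum mean = 5.500, attained e.g. along the cycle 0 → 1 → 0 with weight 11 and length 2. So λ(A) = 11/2 = 11/2.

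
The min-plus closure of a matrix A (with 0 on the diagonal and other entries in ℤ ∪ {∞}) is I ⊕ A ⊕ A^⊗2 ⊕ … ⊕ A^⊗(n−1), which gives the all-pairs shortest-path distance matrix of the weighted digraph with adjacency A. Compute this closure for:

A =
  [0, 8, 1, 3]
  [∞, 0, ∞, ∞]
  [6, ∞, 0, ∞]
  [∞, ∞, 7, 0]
Closure =
  [0, 8, 1, 3]
  [∞, 0, ∞, ∞]
  [6, 14, 0, 9]
  [13, 21, 7, 0]

This is the Floyd-Warshall all-pairs shortest-path computation. For each intermediate vertex k = 0, 1, …, 3, update dist[i][j] ← min(dist[i][j], dist[i][k] + dist[k][j]). The final matrix gives, for each (i, j), the minimum total weight of any directed path from i to j (possibly empty when i = j).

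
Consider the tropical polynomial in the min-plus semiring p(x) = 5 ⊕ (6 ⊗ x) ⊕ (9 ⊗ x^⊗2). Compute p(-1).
p(-1) = 5

A tropical monomial a ⊗ x^⊗i evaluates to a + i · x. Evaluating each term at x = -1:
  Term 0 contributes 5 + 0 · -1 = 5
  Term 1 contributes 6 + 1 · -1 = 5
  Term 2 contributes 9 + 2 · -1 = 7
p(-1) = ⊕ of these = min[5, 5, 7] = 5.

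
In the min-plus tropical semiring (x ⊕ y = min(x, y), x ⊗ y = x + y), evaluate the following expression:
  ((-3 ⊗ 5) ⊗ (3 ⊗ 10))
((-3 ⊗ 5) ⊗ (3 ⊗ 10)) = 15

Expand innermost to outermost. Recall ⊕ takes the minimum of its arguments and ⊗ takes their sum. Working out the expression ((-3 ⊗ 5) ⊗ (3 ⊗ 10)) gives 15.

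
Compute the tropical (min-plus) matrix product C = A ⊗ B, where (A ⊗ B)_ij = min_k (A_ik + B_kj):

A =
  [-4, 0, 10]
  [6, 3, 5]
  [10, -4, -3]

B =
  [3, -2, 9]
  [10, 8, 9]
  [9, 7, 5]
A ⊗ B =
  [-1, -6, 5]
  [9, 4, 10]
  [6, 4, 2]

Apply the min-plus product entry-by-entry:
  C[0][0] = min over k of (A[0][0] + B[0][0] = -4 + 3 = -1, A[0][1] + B[1][0] = 0 + 10 = 10, A[0][2] + B[2][0] = 10 + 9 = 19) = -1 (attained at k = 0)
  C[0][1] = min over k of (A[0][0] + B[0][1] = -4 + -2 = -6, A[0][1] + B[1][1] = 0 + 8 = 8, A[0][2] + B[2][1] = 10 + 7 = 17) = -6 (attained at k = 0)
  C[0][2] = min over k of (A[0][0] + B[0][2] = -4 + 9 = 5, A[0][1] + B[1][2] = 0 + 9 = 9, A[0][2] + B[2][2] = 10 + 5 = 15) = 5 (attained at k = 0)
  C[1][0] = min over k of (A[1][0] + B[0][0] = 6 + 3 = 9, A[1][1] + B[1][0] = 3 + 10 = 13, A[1][2] + B[2][0] = 5 + 9 = 14) = 9 (attained at k = 0)
  C[1][1] = min over k of (A[1][0] + B[0][1] = 6 + -2 = 4, A[1][1] + B[1][1] = 3 + 8 = 11, A[1][2] + B[2][1] = 5 + 7 = 12) = 4 (attained at k = 0)
  C[1][2] = min over k of (A[1][0] + B[0][2] = 6 + 9 = 15, A[1][1] + B[1][2] = 3 + 9 = 12, A[1][2] + B[2][2] = 5 + 5 = 10) = 10 (attained at k = 2)
  C[2][0] = min over k of (A[2][0] + B[0][0] = 10 + 3 = 13, A[2][1] + B[1][0] = -4 + 10 = 6, A[2][2] + B[2][0] = -3 + 9 = 6) = 6 (attained at k = 1)
  C[2][1] = min over k of (A[2][0] + B[0][1] = 10 + -2 = 8, A[2][1] + B[1][1] = -4 + 8 = 4, A[2][2] + B[2][1] = -3 + 7 = 4) = 4 (attained at k = 1)
  C[2][2] = min over k of (A[2][0] + B[0][2] = 10 + 9 = 19, A[2][1] + B[1][2] = -4 + 9 = 5, A[2][2] + B[2][2] = -3 + 5 = 2) = 2 (attained at k = 2)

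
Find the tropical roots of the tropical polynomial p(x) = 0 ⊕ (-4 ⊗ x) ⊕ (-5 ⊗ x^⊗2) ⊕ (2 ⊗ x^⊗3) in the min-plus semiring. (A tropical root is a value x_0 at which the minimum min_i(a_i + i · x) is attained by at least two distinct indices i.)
Roots: {-7, 1, 4}

Each tropical root is a break point of the lower envelope of the lines y = a_i + i · x (there are 4 lines, with slopes 0, 1, ..., 3). Only the lines that attain the minimum somewhere contribute to roots; other lines are dominated. Here the surviving (envelope) indices are i = 3, i = 2, i = 1, i = 0.
Intersections between consecutive envelope lines give the roots: for adjacent envelope indices i < j the intersection is x = (a_i − a_j) / (j − i). Reading off the sorted break points: {-7, 1, 4}.
Verification: at each break x_0, at least two indices attain the minimum of min_i(a_i + i · x_0).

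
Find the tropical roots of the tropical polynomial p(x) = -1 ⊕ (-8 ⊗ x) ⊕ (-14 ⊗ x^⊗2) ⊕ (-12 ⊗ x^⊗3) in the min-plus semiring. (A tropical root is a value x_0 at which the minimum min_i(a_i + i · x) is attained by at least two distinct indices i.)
Roots: {-2, 6, 7}

Each tropical root is a break point of the lower envelope of the lines y = a_i + i · x (there are 4 lines, with slopes 0, 1, ..., 3). Only the lines that attain the minimum somewhere contribute to roots; other lines are dominated. Here the surviving (envelope) indices are i = 3, i = 2, i = 1, i = 0.
Intersections between consecutive envelope lines give the roots: for adjacent envelope indices i < j the intersection is x = (a_i − a_j) / (j − i). Reading off the sorted break points: {-2, 6, 7}.
Verification: at each break x_0, at least two indices attain the minimum of min_i(a_i + i · x_0).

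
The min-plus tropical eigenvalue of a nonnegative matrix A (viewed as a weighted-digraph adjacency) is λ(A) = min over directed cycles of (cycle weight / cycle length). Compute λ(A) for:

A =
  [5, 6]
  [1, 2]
λ(A) = 2

Enumerate directed cycles and compute their means (weight / length). Sample:
  cycle 0 → 0: weight = 5, length = 1, mean = 5/1 ≈ 5.000
  cycle 1 → 1: weight = 2, length = 1, mean = 2/1 ≈ 2.000
  cycle 0 → 1 → 0: weight = 7, length = 2, mean = 7/2 ≈ 3.500
  cycle 1 → 0 → 1: weight = 7, length = 2, mean = 7/2 ≈ 3.500
Minimum mean = 2.000, attained e.g. along the cycle 1 → 1 with weight 2 and length 1. So λ(A) = 2/1 = 2.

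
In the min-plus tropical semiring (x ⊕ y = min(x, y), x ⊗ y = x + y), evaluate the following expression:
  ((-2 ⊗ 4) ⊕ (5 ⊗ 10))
((-2 ⊗ 4) ⊕ (5 ⊗ 10)) = 2

Expand innermost to outermost. Recall ⊕ takes the minimum of its arguments and ⊗ takes their sum. Working out the expression ((-2 ⊗ 4) ⊕ (5 ⊗ 10)) gives 2.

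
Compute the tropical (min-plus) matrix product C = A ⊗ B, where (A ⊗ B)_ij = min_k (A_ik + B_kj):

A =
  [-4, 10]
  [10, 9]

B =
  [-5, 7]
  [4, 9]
A ⊗ B =
  [-9, 3]
  [5, 17]

Apply the min-plus product entry-by-entry:
  C[0][0] = min over k of (A[0][0] + B[0][0] = -4 + -5 = -9, A[0][1] + B[1][0] = 10 + 4 = 14) = -9 (attained at k = 0)
  C[0][1] = min over k of (A[0][0] + B[0][1] = -4 + 7 = 3, A[0][1] + B[1][1] = 10 + 9 = 19) = 3 (attained at k = 0)
  C[1][0] = min over k of (A[1][0] + B[0][0] = 10 + -5 = 5, A[1][1] + B[1][0] = 9 + 4 = 13) = 5 (attained at k = 0)
  C[1][1] = min over k of (A[1][0] + B[0][1] = 10 + 7 = 17, A[1][1] + B[1][1] = 9 + 9 = 18) = 17 (attained at k = 0)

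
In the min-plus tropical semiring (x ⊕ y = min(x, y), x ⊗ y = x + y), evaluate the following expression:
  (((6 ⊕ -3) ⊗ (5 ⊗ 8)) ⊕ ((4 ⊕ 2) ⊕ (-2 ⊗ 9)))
(((6 ⊕ -3) ⊗ (5 ⊗ 8)) ⊕ ((4 ⊕ 2) ⊕ (-2 ⊗ 9))) = 2

Expand innermost to outermost. Recall ⊕ takes the minimum of its arguments and ⊗ takes their sum. Working out the expression (((6 ⊕ -3) ⊗ (5 ⊗ 8)) ⊕ ((4 ⊕ 2) ⊕ (-2 ⊗ 9))) gives 2.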